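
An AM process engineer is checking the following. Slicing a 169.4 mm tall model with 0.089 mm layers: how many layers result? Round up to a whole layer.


Layers = ceil(169.4/0.089) = 1904


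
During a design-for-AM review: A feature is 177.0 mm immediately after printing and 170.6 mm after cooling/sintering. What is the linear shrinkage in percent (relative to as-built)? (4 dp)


Shrinkage = ((177.0-170.6)/177.0)*100 = 3.6158 %


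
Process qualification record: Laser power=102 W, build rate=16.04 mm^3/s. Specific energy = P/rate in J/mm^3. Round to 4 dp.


SE = 102 / 16.04 = 6.3591 J/mm^3


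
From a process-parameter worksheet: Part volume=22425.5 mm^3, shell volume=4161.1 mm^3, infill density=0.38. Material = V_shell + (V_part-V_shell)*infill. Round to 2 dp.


V_infill = (22425.5 - 4161.1) * 0.38 = 6940.47
V_total = 4161.1 + 6940.47 = 11101.57 mm^3


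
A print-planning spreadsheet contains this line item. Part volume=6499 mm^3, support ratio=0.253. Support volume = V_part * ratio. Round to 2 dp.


V_support = 6499 * 0.253 = 1644.25 mm^3


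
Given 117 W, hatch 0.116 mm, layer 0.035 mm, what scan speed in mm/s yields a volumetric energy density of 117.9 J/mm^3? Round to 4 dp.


v = 117 / (117.9*0.116*0.035) = 244.4252 mm/s


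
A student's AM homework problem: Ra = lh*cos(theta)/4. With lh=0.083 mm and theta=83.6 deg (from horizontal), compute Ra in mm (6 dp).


Ra = 0.083 * cos(83.6) / 4 = 0.002313 mm


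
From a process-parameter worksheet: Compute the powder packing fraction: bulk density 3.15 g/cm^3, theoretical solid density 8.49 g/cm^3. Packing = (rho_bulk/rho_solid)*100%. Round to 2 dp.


Packing = (3.15/8.49)*100 = 37.1 %


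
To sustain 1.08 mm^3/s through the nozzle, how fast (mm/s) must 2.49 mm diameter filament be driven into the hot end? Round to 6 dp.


A = pi*(2.49/2)^2 = 4.869547
v = 1.08 / 4.869547 = 0.221787 mm/s


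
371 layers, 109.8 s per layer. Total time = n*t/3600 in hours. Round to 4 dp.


t = 371 * 109.8 / 3600 = 11.3155 hrs


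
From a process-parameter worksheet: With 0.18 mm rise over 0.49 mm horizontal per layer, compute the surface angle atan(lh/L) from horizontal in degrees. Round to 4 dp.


angle = atan(0.18/0.49) = 20.1707 degrees


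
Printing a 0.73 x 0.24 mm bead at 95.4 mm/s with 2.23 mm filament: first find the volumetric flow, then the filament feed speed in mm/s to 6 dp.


Q = 0.73 * 0.24 * 95.4 = 16.71408 mm^3/s
A_fil = pi*(2.23/2)^2 = 3.90570653 mm^2
v_feed = 16.71408 / 3.90570653 = 4.2794 mm/s


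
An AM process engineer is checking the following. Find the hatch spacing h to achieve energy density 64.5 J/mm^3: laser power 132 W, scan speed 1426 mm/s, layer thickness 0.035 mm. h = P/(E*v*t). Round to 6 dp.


h = 132 / (64.5*1426*0.035) = 0.041004 mm


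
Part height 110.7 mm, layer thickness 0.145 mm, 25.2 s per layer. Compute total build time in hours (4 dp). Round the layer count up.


Layers = ceil(110.7/0.145) = 764
t = 764 * 25.2 / 3600 = 5.348 hrs


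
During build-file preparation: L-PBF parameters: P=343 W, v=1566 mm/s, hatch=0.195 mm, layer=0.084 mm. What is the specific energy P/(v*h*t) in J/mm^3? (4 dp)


Build rate = 1566 * 0.195 * 0.084 = 25.65108 mm^3/s
SE = 343 / 25.65108 = 13.3718 J/mm^3


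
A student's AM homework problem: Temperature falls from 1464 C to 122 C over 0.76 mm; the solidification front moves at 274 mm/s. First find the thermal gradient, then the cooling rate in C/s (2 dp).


G = (1464-122)/0.76 = 1765.78947368 C/mm
CR = 1765.78947368 * 274 = 483826.32 C/s


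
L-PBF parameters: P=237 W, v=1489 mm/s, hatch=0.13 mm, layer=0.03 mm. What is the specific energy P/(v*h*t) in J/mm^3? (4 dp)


Build rate = 1489 * 0.13 * 0.03 = 5.8071 mm^3/s
SE = 237 / 5.8071 = 40.8121 J/mm^3


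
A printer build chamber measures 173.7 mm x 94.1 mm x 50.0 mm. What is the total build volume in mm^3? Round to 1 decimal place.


V = 173.7 * 94.1 * 50.0 = 817258.5 mm^3


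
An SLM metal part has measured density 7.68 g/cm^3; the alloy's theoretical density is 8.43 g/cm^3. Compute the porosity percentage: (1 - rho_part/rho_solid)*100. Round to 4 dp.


Porosity = (1-7.68/8.43)*100 = 8.8968 %


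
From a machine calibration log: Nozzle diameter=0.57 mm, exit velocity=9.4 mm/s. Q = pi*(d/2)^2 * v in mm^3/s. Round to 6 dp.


A = pi*(0.57/2)^2 = 0.25517586 mm^2
Q = 0.25517586 * 9.4 = 2.398653 mm^3/s


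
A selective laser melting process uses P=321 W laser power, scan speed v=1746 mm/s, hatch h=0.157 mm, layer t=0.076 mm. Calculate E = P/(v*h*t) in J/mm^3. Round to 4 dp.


E = 321 / (1746*0.157*0.076) = 15.408 J/mm^3


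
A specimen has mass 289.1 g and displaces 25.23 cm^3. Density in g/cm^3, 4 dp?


rho = 289.1 / 25.23 = 11.4586 g/cm^3


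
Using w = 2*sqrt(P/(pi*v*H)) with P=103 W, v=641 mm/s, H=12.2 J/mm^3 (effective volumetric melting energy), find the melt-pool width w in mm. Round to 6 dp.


w = 2*sqrt(103/(pi*641*12.2)) = 0.129499 mm


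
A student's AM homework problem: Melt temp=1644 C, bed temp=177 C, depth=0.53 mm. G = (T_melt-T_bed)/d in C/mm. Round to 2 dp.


G = (1644-177)/0.53 = 2767.92 C/mm


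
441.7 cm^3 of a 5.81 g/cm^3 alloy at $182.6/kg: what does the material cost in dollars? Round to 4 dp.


Mass = 441.7*5.81/1000 = 2.566277 kg
Cost = 2.566277 * 182.6 = 468.6022 $


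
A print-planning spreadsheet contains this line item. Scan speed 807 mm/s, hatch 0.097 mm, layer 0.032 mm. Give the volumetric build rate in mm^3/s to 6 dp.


Rate = 807 * 0.097 * 0.032 = 2.504928 mm^3/s


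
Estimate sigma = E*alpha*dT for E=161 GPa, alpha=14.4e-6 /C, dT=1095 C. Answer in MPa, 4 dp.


sigma = 161*1000 * 14.4e-6 * 1095 = 2538.648 MPa


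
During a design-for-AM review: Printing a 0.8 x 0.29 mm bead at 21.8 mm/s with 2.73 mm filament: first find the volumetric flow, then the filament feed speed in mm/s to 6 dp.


Q = 0.8 * 0.29 * 21.8 = 5.0576 mm^3/s
A_fil = pi*(2.73/2)^2 = 5.85349397 mm^2
v_feed = 5.0576 / 5.85349397 = 0.864031 mm/s


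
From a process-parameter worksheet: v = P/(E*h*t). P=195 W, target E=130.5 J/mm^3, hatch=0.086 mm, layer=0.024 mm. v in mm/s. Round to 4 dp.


v = 195 / (130.5*0.086*0.024) = 723.9597 mm/s


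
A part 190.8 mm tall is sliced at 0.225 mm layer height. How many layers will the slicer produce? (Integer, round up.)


Layers = ceil(190.8/0.225) = 848


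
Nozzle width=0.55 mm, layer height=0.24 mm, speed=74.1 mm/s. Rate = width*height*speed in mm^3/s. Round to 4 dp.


Rate = 0.55 * 0.24 * 74.1 = 9.7812 mm^3/s


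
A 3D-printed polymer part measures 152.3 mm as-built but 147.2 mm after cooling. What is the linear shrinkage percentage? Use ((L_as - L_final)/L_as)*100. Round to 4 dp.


Shrinkage = ((152.3-147.2)/152.3)*100 = 3.3487 %


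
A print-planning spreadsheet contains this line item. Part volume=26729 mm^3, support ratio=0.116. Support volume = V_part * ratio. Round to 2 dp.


V_support = 26729 * 0.116 = 3100.56 mm^3


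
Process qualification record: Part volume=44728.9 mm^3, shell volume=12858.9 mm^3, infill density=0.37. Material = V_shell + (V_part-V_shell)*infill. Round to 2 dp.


V_infill = (44728.9 - 12858.9) * 0.37 = 11791.9
V_total = 12858.9 + 11791.9 = 24650.8 mm^3


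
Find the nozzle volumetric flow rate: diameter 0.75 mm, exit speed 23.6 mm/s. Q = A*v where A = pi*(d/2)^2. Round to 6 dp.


A = pi*(0.75/2)^2 = 0.44178647 mm^2
Q = 0.44178647 * 23.6 = 10.426161 mm^3/s


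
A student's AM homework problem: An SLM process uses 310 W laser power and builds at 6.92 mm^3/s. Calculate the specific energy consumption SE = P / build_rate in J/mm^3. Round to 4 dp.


SE = 310 / 6.92 = 44.7977 J/mm^3


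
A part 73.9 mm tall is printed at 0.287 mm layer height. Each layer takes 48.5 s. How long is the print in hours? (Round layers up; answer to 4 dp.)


Layers = ceil(73.9/0.287) = 258
t = 258 * 48.5 / 3600 = 3.4758 hrs


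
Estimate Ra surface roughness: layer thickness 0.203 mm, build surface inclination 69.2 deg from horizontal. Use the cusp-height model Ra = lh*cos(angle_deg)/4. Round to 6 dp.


Ra = 0.203 * cos(69.2) / 4 = 0.018022 mm


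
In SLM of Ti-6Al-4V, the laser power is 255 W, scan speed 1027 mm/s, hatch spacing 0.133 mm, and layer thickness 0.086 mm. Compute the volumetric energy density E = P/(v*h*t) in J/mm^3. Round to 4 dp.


E = 255 / (1027*0.133*0.086) = 21.708 J/mm^3


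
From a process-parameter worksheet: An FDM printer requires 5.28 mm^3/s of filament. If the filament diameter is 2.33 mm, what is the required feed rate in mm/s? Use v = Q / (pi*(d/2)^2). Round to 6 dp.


A = pi*(2.33/2)^2 = 4.263848
v = 5.28 / 4.263848 = 1.238318 mm/s


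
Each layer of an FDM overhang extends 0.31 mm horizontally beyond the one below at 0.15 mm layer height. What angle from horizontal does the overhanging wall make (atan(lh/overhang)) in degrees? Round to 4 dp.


angle = atan(0.15/0.31) = 25.821 degrees


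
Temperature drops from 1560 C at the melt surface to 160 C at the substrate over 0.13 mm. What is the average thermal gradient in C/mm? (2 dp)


G = (1560-160)/0.13 = 10769.23 C/mm


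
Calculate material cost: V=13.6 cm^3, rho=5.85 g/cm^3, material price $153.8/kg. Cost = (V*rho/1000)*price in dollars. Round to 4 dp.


Mass = 13.6*5.85/1000 = 0.07956 kg
Cost = 0.07956 * 153.8 = 12.2363 $


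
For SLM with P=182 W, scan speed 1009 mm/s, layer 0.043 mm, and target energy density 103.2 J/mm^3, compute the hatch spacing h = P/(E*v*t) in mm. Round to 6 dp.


h = 182 / (103.2*1009*0.043) = 0.040647 mm


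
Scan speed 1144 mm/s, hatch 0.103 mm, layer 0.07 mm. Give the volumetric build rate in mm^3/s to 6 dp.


Rate = 1144 * 0.103 * 0.07 = 8.24824 mm^3/s


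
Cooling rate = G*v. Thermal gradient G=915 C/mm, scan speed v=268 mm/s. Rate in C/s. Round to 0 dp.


CR = 915 * 268 = 245220 C/s


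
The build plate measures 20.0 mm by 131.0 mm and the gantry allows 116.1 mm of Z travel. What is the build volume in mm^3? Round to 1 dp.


V = 20.0 * 131.0 * 116.1 = 304182.0 mm^3


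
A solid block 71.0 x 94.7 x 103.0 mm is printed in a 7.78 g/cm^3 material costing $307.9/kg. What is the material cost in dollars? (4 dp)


V = 71.0 * 94.7 * 103.0 = 692541.1 mm^3 = 692.5411 cm^3
Mass = 692.5411 * 7.78 / 1000 = 5.38796976 kg
Cost = 5.38796976 * 307.9 = 1658.9559 $


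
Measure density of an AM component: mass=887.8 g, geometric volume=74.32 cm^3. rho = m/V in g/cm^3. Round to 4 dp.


rho = 887.8 / 74.32 = 11.9456 g/cm^3


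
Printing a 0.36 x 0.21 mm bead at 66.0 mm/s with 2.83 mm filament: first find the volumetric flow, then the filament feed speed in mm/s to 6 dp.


Q = 0.36 * 0.21 * 66.0 = 4.9896 mm^3/s
A_fil = pi*(2.83/2)^2 = 6.29017535 mm^2
v_feed = 4.9896 / 6.29017535 = 0.793237 mm/s


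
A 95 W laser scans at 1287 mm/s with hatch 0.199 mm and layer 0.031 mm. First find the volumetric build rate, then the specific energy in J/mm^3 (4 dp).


Build rate = 1287 * 0.199 * 0.031 = 7.939503 mm^3/s
SE = 95 / 7.939503 = 11.9655 J/mm^3


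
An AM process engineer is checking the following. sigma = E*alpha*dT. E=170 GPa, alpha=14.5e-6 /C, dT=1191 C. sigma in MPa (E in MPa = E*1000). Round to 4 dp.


sigma = 170*1000 * 14.5e-6 * 1191 = 2935.815 MPa


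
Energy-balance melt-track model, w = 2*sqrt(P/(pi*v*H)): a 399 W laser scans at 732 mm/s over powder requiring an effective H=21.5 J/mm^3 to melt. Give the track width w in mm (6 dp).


w = 2*sqrt(399/(pi*732*21.5)) = 0.179666 mm


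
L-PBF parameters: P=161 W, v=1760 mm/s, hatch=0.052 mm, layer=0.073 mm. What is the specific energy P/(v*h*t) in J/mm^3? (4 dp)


Build rate = 1760 * 0.052 * 0.073 = 6.68096 mm^3/s
SE = 161 / 6.68096 = 24.0983 J/mm^3


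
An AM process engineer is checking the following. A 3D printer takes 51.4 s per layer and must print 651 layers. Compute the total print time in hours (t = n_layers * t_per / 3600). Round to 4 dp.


t = 651 * 51.4 / 3600 = 9.2948 hrs


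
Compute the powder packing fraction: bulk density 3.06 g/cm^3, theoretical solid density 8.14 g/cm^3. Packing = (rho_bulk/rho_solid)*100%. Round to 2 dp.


Packing = (3.06/8.14)*100 = 37.59 %


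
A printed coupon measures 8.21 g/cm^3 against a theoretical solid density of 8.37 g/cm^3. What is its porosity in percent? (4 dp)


Porosity = (1-8.21/8.37)*100 = 1.9116 %


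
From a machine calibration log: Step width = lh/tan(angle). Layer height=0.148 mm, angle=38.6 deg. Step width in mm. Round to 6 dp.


step = 0.148 / tan(38.6) = 0.185396 mm


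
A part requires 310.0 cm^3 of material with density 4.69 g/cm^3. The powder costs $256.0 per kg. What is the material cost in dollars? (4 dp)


Mass = 310.0*4.69/1000 = 1.4539 kg
Cost = 1.4539 * 256.0 = 372.1984 $


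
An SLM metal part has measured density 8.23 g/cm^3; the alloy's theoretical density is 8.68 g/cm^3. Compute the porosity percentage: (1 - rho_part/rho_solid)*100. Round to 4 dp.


Porosity = (1-8.23/8.68)*100 = 5.1843 %


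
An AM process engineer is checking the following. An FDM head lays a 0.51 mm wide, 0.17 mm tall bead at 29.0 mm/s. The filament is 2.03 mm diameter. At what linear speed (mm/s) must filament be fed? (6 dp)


Q = 0.51 * 0.17 * 29.0 = 2.5143 mm^3/s
A_fil = pi*(2.03/2)^2 = 3.23654729 mm^2
v_feed = 2.5143 / 3.23654729 = 0.776846 mm/s


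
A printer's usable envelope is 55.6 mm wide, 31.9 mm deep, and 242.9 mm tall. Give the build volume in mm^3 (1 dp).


V = 55.6 * 31.9 * 242.9 = 430817.2 mm^3


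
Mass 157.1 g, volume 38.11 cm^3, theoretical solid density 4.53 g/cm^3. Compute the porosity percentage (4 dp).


rho_part = 157.1 / 38.11 = 4.12227762 g/cm^3
Porosity = (1 - 4.12227762/4.53)*100 = 9.0005 %


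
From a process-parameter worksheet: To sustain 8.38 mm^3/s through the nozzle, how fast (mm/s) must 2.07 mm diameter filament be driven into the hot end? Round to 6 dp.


A = pi*(2.07/2)^2 = 3.365353
v = 8.38 / 3.365353 = 2.490081 mm/s


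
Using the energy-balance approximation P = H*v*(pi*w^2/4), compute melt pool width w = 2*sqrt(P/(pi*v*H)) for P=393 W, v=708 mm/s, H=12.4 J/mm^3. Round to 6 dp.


w = 2*sqrt(393/(pi*708*12.4)) = 0.238739 mm


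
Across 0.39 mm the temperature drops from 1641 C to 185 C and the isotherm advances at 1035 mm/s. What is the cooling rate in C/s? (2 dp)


G = (1641-185)/0.39 = 3733.33333333 C/mm
CR = 3733.33333333 * 1035 = 3864000.0 C/s


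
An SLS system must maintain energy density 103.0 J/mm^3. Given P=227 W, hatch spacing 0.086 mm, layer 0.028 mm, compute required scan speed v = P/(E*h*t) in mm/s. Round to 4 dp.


v = 227 / (103.0*0.086*0.028) = 915.234 mm/s


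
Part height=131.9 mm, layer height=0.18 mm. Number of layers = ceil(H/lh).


Layers = ceil(131.9/0.18) = 733


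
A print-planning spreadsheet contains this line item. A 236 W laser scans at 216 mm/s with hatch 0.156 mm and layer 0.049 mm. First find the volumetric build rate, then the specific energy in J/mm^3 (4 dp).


Build rate = 216 * 0.156 * 0.049 = 1.651104 mm^3/s
SE = 236 / 1.651104 = 142.9347 J/mm^3


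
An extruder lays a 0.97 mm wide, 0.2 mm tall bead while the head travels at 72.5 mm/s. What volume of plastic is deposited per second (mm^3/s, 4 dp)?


Rate = 0.97 * 0.2 * 72.5 = 14.065 mm^3/s


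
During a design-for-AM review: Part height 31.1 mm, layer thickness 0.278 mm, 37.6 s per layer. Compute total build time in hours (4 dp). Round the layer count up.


Layers = ceil(31.1/0.278) = 112
t = 112 * 37.6 / 3600 = 1.1698 hrs


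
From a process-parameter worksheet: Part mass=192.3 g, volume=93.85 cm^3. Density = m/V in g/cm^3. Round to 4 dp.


rho = 192.3 / 93.85 = 2.049 g/cm^3


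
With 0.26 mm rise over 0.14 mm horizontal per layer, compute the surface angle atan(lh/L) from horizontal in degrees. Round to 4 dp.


angle = atan(0.26/0.14) = 61.6992 degrees


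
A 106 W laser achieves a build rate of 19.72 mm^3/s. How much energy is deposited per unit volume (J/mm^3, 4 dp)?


SE = 106 / 19.72 = 5.3753 J/mm^3


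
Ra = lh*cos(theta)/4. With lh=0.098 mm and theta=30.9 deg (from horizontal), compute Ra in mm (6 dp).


Ra = 0.098 * cos(30.9) / 4 = 0.021023 mm


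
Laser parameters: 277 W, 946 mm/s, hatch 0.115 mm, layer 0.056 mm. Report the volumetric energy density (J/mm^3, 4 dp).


E = 277 / (946*0.115*0.056) = 45.4677 J/mm^3


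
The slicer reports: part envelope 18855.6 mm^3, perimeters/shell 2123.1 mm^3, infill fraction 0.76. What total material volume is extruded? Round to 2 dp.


V_infill = (18855.6 - 2123.1) * 0.76 = 12716.7
V_total = 2123.1 + 12716.7 = 14839.8 mm^3


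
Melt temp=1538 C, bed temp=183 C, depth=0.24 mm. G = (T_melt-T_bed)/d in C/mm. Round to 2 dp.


G = (1538-183)/0.24 = 5645.83 C/mm


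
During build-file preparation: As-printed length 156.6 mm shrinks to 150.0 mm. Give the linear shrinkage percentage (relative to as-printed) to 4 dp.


Shrinkage = ((156.6-150.0)/156.6)*100 = 4.2146 %


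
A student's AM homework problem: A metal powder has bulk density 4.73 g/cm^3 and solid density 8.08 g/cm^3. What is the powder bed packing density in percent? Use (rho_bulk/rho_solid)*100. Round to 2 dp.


Packing = (4.73/8.08)*100 = 58.54 %


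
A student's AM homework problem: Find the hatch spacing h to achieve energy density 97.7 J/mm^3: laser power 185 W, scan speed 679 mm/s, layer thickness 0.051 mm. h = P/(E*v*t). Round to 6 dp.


h = 185 / (97.7*679*0.051) = 0.054681 mm


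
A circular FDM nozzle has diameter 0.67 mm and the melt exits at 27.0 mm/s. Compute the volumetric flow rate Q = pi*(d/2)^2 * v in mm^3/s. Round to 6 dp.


A = pi*(0.67/2)^2 = 0.35256524 mm^2
Q = 0.35256524 * 27.0 = 9.519261 mm^3/s


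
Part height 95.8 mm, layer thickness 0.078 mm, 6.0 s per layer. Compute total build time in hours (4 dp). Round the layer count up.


Layers = ceil(95.8/0.078) = 1229
t = 1229 * 6.0 / 3600 = 2.0483 hrs


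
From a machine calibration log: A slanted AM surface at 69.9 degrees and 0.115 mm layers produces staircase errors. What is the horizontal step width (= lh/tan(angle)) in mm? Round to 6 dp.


step = 0.115 / tan(69.9) = 0.042084 mm


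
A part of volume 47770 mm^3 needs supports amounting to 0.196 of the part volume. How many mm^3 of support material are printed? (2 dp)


V_support = 47770 * 0.196 = 9362.92 mm^3


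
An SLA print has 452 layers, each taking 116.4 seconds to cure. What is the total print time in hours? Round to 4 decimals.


t = 452 * 116.4 / 3600 = 14.6147 hrs


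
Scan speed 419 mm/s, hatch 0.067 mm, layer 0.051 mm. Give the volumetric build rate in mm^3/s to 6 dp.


Rate = 419 * 0.067 * 0.051 = 1.431723 mm^3/s


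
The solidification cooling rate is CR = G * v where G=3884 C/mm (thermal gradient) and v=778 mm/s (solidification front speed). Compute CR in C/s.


CR = 3884 * 778 = 3021752 C/s


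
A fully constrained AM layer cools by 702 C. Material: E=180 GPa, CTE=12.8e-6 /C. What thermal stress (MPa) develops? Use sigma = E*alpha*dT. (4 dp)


sigma = 180*1000 * 12.8e-6 * 702 = 1617.408 MPa


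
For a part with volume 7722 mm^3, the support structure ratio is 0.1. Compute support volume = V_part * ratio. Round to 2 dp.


V_support = 7722 * 0.1 = 772.2 mm^3


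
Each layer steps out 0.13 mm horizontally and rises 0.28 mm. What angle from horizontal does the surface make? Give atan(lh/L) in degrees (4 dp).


angle = atan(0.28/0.13) = 65.0952 degrees


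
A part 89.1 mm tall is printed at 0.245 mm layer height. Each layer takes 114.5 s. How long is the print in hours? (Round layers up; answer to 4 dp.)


Layers = ceil(89.1/0.245) = 364
t = 364 * 114.5 / 3600 = 11.5772 hrs


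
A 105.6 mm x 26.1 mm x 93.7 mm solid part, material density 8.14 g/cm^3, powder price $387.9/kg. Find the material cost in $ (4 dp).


V = 105.6 * 26.1 * 93.7 = 258252.192 mm^3 = 258.252192 cm^3
Mass = 258.252192 * 8.14 / 1000 = 2.10217284 kg
Cost = 2.10217284 * 387.9 = 815.4328 $


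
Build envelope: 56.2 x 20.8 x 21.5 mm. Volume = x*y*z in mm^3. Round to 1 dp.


V = 56.2 * 20.8 * 21.5 = 25132.6 mm^3


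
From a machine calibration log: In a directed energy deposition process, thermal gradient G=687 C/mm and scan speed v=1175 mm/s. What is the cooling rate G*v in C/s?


CR = 687 * 1175 = 807225 C/s


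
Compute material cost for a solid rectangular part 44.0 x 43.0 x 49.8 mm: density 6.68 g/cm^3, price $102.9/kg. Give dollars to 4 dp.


V = 44.0 * 43.0 * 49.8 = 94221.6 mm^3 = 94.2216 cm^3
Mass = 94.2216 * 6.68 / 1000 = 0.62940029 kg
Cost = 0.62940029 * 102.9 = 64.7653 $


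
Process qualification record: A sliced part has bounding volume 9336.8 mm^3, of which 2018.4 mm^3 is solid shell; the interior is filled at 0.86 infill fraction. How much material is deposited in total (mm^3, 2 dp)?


V_infill = (9336.8 - 2018.4) * 0.86 = 6293.82
V_total = 2018.4 + 6293.82 = 8312.22 mm^3


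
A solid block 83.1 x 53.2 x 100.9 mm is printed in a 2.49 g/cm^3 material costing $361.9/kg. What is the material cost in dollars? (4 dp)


V = 83.1 * 53.2 * 100.9 = 446070.828 mm^3 = 446.070828 cm^3
Mass = 446.070828 * 2.49 / 1000 = 1.11071636 kg
Cost = 1.11071636 * 361.9 = 401.9683 $


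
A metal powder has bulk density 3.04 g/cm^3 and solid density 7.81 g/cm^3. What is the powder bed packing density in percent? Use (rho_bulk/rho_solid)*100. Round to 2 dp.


Packing = (3.04/7.81)*100 = 38.92 %


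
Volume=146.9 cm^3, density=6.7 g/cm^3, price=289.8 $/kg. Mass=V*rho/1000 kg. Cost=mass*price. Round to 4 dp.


Mass = 146.9*6.7/1000 = 0.98423 kg
Cost = 0.98423 * 289.8 = 285.2299 $


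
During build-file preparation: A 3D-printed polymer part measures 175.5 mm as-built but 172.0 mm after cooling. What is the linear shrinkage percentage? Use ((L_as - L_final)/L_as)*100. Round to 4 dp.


Shrinkage = ((175.5-172.0)/175.5)*100 = 1.9943 %


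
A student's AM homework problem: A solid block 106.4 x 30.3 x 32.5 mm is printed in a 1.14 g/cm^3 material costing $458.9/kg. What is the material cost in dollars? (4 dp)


V = 106.4 * 30.3 * 32.5 = 104777.4 mm^3 = 104.7774 cm^3
Mass = 104.7774 * 1.14 / 1000 = 0.11944624 kg
Cost = 0.11944624 * 458.9 = 54.8139 $


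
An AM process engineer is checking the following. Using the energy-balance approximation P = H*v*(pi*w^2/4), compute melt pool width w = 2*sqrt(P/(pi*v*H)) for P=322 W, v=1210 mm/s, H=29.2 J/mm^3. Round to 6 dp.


w = 2*sqrt(322/(pi*1210*29.2)) = 0.107721 mm


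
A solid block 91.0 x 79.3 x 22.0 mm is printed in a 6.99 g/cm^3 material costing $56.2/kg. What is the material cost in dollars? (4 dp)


V = 91.0 * 79.3 * 22.0 = 158758.6 mm^3 = 158.7586 cm^3
Mass = 158.7586 * 6.99 / 1000 = 1.10972261 kg
Cost = 1.10972261 * 56.2 = 62.3664 $


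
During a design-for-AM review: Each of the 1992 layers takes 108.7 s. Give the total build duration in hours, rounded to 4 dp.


t = 1992 * 108.7 / 3600 = 60.1473 hrs


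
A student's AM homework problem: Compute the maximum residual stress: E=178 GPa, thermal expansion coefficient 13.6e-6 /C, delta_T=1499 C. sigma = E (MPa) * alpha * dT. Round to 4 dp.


sigma = 178*1000 * 13.6e-6 * 1499 = 3628.7792 MPa


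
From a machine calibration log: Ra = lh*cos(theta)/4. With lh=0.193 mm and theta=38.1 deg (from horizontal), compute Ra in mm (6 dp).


Ra = 0.193 * cos(38.1) / 4 = 0.03797 mm


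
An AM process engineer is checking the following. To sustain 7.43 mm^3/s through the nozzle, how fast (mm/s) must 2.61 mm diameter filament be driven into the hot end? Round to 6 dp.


A = pi*(2.61/2)^2 = 5.350211
v = 7.43 / 5.350211 = 1.38873 mm/s


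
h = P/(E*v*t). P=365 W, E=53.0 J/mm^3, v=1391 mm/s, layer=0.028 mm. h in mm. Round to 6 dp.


h = 365 / (53.0*1391*0.028) = 0.17682 mm


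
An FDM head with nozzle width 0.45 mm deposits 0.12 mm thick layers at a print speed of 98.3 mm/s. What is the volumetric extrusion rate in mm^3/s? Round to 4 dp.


Rate = 0.45 * 0.12 * 98.3 = 5.3082 mm^3/s


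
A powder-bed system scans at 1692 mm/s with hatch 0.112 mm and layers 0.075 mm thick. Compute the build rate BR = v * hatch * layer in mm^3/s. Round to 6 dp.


Rate = 1692 * 0.112 * 0.075 = 14.2128 mm^3/s


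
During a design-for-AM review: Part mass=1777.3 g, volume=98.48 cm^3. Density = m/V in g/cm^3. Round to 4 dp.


rho = 1777.3 / 98.48 = 18.0473 g/cm^3


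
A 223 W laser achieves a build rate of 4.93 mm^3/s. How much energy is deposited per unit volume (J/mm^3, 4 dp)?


SE = 223 / 4.93 = 45.2333 J/mm^3


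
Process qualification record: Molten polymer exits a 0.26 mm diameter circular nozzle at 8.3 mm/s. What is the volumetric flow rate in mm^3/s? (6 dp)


A = pi*(0.26/2)^2 = 0.05309292 mm^2
Q = 0.05309292 * 8.3 = 0.440671 mm^3/s


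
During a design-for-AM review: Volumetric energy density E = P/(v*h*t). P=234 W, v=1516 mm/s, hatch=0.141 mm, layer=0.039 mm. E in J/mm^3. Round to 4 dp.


E = 234 / (1516*0.141*0.039) = 28.0694 J/mm^3


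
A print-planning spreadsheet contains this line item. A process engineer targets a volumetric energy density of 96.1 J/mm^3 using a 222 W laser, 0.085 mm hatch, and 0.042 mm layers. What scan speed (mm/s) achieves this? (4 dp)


v = 222 / (96.1*0.085*0.042) = 647.0851 mm/s


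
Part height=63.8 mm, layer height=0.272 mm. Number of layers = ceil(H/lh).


Layers = ceil(63.8/0.272) = 235


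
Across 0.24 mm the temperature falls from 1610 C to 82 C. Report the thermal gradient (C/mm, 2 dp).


G = (1610-82)/0.24 = 6366.67 C/mm


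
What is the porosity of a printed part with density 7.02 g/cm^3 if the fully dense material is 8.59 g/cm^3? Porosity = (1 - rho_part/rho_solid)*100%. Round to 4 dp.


Porosity = (1-7.02/8.59)*100 = 18.2771 %


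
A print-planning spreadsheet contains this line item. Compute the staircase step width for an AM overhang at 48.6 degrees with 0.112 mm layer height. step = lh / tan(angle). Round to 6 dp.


step = 0.112 / tan(48.6) = 0.098741 mm


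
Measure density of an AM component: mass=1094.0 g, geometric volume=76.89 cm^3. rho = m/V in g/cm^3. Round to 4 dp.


rho = 1094.0 / 76.89 = 14.2281 g/cm^3


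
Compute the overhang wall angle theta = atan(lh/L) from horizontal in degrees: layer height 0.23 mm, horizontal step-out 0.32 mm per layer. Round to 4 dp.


angle = atan(0.23/0.32) = 35.7067 degrees


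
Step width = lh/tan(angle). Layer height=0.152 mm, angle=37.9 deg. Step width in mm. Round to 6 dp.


step = 0.152 / tan(37.9) = 0.195253 mm


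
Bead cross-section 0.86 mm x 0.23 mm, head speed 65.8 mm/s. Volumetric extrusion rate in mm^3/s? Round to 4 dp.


Rate = 0.86 * 0.23 * 65.8 = 13.0152 mm^3/s


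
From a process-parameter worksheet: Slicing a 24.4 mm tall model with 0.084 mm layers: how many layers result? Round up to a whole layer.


Layers = ceil(24.4/0.084) = 291


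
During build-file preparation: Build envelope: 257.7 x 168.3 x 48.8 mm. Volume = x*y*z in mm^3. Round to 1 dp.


V = 257.7 * 168.3 * 48.8 = 2116500.4 mm^3


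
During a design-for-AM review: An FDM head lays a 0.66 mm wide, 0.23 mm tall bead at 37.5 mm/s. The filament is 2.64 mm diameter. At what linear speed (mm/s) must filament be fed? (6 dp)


Q = 0.66 * 0.23 * 37.5 = 5.6925 mm^3/s
A_fil = pi*(2.64/2)^2 = 5.47391104 mm^2
v_feed = 5.6925 / 5.47391104 = 1.039933 mm/s


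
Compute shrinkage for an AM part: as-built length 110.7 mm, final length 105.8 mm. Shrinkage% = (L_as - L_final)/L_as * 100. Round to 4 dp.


Shrinkage = ((110.7-105.8)/110.7)*100 = 4.4264 %


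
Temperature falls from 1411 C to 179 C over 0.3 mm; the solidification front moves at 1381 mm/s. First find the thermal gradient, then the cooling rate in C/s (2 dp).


G = (1411-179)/0.3 = 4106.66666667 C/mm
CR = 4106.66666667 * 1381 = 5671306.67 C/s


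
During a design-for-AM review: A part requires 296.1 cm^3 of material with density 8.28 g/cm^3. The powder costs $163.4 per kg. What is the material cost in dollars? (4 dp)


Mass = 296.1*8.28/1000 = 2.451708 kg
Cost = 2.451708 * 163.4 = 400.6091 $


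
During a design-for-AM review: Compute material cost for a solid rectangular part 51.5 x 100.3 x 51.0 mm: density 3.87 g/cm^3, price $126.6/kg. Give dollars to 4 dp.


V = 51.5 * 100.3 * 51.0 = 263437.95 mm^3 = 263.43795 cm^3
Mass = 263.43795 * 3.87 / 1000 = 1.01950487 kg
Cost = 1.01950487 * 126.6 = 129.0693 $


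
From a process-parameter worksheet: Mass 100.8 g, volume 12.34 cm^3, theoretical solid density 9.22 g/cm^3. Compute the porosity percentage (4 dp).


rho_part = 100.8 / 12.34 = 8.16855754 g/cm^3
Porosity = (1 - 8.16855754/9.22)*100 = 11.4039 %


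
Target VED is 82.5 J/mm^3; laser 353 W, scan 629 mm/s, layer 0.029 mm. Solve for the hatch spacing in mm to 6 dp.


h = 353 / (82.5*629*0.029) = 0.23457 mm


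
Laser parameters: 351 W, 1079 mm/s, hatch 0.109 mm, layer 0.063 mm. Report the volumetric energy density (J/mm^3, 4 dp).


E = 351 / (1079*0.109*0.063) = 47.3717 J/mm^3


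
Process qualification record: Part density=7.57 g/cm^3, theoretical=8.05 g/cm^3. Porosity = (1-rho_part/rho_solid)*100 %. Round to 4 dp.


Porosity = (1-7.57/8.05)*100 = 5.9627 %


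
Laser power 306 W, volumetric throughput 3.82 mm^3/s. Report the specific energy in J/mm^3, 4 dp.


SE = 306 / 3.82 = 80.1047 J/mm^3


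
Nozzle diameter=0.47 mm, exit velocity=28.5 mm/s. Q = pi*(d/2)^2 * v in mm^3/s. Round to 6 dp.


A = pi*(0.47/2)^2 = 0.17349445 mm^2
Q = 0.17349445 * 28.5 = 4.944592 mm^3/s


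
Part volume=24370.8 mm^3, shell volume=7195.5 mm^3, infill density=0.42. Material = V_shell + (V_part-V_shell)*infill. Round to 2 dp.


V_infill = (24370.8 - 7195.5) * 0.42 = 7213.63
V_total = 7195.5 + 7213.63 = 14409.13 mm^3


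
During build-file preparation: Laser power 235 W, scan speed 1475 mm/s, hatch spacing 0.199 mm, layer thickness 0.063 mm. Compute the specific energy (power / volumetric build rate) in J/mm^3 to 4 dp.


Build rate = 1475 * 0.199 * 0.063 = 18.492075 mm^3/s
SE = 235 / 18.492075 = 12.7081 J/mm^3


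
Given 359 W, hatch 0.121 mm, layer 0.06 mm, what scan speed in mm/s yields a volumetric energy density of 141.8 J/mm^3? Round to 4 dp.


v = 359 / (141.8*0.121*0.06) = 348.7238 mm/s


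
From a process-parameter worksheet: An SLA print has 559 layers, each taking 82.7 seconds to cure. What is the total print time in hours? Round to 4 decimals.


t = 559 * 82.7 / 3600 = 12.8415 hrs


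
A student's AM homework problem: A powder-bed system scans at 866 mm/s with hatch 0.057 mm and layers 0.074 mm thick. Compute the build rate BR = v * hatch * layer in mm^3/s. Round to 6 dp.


Rate = 866 * 0.057 * 0.074 = 3.652788 mm^3/s


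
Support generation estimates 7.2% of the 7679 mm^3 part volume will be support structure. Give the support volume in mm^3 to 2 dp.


V_support = 7679 * 0.072 = 552.89 mm^3


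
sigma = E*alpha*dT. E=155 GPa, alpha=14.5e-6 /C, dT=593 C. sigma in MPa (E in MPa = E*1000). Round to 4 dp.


sigma = 155*1000 * 14.5e-6 * 593 = 1332.7675 MPa


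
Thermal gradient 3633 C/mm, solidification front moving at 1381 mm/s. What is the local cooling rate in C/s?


CR = 3633 * 1381 = 5017173 C/s


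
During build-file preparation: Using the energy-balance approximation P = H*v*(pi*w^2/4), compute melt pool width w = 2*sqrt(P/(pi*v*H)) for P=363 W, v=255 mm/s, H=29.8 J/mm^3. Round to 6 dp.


w = 2*sqrt(363/(pi*255*29.8)) = 0.246621 mm


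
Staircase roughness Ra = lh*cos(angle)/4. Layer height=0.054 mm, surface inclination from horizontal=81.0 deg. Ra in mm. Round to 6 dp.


Ra = 0.054 * cos(81.0) / 4 = 0.002112 mm


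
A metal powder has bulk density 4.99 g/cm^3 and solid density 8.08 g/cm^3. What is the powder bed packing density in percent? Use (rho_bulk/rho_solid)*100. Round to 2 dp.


Packing = (4.99/8.08)*100 = 61.76 %


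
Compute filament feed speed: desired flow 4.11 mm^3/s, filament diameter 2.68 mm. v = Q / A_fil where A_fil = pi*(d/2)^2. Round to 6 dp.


A = pi*(2.68/2)^2 = 5.641044
v = 4.11 / 5.641044 = 0.728589 mm/s


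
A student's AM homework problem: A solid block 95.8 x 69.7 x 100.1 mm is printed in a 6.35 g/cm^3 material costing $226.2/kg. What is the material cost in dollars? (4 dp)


V = 95.8 * 69.7 * 100.1 = 668393.726 mm^3 = 668.393726 cm^3
Mass = 668.393726 * 6.35 / 1000 = 4.24430016 kg
Cost = 4.24430016 * 226.2 = 960.0607 $


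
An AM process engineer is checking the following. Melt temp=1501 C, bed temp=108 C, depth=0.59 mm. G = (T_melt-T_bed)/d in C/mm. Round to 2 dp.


G = (1501-108)/0.59 = 2361.02 C/mm


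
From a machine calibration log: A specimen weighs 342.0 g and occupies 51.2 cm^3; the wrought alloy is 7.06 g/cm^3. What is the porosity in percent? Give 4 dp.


rho_part = 342.0 / 51.2 = 6.6796875 g/cm^3
Porosity = (1 - 6.6796875/7.06)*100 = 5.3869 %


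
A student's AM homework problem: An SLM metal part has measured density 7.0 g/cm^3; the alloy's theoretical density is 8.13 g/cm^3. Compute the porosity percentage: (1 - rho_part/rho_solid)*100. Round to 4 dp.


Porosity = (1-7.0/8.13)*100 = 13.8991 %


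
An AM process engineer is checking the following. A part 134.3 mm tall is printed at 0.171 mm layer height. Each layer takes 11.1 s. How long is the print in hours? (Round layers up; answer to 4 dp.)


Layers = ceil(134.3/0.171) = 786
t = 786 * 11.1 / 3600 = 2.4235 hrs


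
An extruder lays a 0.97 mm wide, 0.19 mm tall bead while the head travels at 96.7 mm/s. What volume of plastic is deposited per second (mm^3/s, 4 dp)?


Rate = 0.97 * 0.19 * 96.7 = 17.8218 mm^3/s


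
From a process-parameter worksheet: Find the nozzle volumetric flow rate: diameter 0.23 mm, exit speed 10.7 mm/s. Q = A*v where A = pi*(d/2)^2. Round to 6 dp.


A = pi*(0.23/2)^2 = 0.04154756 mm^2
Q = 0.04154756 * 10.7 = 0.444559 mm^3/s


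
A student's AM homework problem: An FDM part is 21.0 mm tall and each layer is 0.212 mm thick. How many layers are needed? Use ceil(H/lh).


Layers = ceil(21.0/0.212) = 100


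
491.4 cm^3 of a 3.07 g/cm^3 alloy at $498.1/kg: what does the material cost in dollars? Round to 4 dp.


Mass = 491.4*3.07/1000 = 1.508598 kg
Cost = 1.508598 * 498.1 = 751.4327 $


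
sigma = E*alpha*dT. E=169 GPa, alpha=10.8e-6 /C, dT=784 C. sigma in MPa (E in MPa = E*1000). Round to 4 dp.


sigma = 169*1000 * 10.8e-6 * 784 = 1430.9568 MPa


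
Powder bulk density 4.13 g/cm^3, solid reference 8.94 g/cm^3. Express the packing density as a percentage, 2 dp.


Packing = (4.13/8.94)*100 = 46.2 %


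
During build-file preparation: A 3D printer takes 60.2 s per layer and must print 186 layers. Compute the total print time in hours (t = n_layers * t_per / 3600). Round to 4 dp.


t = 186 * 60.2 / 3600 = 3.1103 hrs


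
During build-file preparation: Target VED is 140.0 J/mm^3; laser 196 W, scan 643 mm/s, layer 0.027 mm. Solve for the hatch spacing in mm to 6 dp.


h = 196 / (140.0*643*0.027) = 0.080641 mm


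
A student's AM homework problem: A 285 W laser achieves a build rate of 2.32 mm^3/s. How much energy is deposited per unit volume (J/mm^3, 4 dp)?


SE = 285 / 2.32 = 122.8448 J/mm^3


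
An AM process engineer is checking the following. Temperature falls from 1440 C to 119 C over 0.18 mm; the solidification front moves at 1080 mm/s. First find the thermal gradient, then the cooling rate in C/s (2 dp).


G = (1440-119)/0.18 = 7338.88888889 C/mm
CR = 7338.88888889 * 1080 = 7926000.0 C/s


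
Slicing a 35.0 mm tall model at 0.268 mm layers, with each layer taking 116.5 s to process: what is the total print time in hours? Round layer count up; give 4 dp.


Layers = ceil(35.0/0.268) = 131
t = 131 * 116.5 / 3600 = 4.2393 hrs


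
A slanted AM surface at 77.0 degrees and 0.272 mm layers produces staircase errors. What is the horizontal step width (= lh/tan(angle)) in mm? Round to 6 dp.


step = 0.272 / tan(77.0) = 0.062796 mm


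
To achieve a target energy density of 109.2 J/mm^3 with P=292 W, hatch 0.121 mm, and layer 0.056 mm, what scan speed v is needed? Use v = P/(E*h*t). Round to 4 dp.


v = 292 / (109.2*0.121*0.056) = 394.627 mm/s


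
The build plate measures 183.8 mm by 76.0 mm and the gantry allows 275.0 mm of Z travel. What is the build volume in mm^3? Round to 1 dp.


V = 183.8 * 76.0 * 275.0 = 3841420.0 mm^3


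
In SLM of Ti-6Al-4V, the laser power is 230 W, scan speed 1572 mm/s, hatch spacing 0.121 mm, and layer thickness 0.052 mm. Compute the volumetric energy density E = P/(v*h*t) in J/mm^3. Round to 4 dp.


E = 230 / (1572*0.121*0.052) = 23.2534 J/mm^3


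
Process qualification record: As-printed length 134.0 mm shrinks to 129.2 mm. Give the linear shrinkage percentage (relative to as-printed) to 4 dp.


Shrinkage = ((134.0-129.2)/134.0)*100 = 3.5821 %


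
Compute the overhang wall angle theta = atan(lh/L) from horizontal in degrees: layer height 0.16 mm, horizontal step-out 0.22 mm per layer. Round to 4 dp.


angle = atan(0.16/0.22) = 36.0274 degrees


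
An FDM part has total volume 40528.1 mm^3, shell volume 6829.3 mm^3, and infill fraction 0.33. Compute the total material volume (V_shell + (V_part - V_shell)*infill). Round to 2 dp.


V_infill = (40528.1 - 6829.3) * 0.33 = 11120.6
V_total = 6829.3 + 11120.6 = 17949.9 mm^3


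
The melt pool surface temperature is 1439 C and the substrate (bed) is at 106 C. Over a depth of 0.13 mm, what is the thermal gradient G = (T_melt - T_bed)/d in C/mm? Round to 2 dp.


G = (1439-106)/0.13 = 10253.85 C/mm


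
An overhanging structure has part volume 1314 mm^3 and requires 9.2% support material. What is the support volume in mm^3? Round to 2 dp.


V_support = 1314 * 0.092 = 120.89 mm^3


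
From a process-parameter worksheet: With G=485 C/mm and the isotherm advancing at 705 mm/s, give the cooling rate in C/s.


CR = 485 * 705 = 341925 C/s


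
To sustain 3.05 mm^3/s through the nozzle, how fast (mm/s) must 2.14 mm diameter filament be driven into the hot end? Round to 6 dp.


A = pi*(2.14/2)^2 = 3.596809
v = 3.05 / 3.596809 = 0.847974 mm/s


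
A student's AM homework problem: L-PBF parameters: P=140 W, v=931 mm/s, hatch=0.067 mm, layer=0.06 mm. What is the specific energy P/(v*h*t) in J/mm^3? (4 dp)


Build rate = 931 * 0.067 * 0.06 = 3.74262 mm^3/s
SE = 140 / 3.74262 = 37.407 J/mm^3


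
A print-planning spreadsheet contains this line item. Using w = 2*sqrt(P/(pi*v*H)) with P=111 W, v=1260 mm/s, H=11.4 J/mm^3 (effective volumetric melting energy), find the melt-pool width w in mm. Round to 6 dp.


w = 2*sqrt(111/(pi*1260*11.4)) = 0.099193 mm


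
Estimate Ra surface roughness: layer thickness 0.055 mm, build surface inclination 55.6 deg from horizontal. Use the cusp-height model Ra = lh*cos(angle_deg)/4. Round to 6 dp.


Ra = 0.055 * cos(55.6) / 4 = 0.007768 mm


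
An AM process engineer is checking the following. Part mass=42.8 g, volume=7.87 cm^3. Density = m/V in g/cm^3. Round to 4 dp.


rho = 42.8 / 7.87 = 5.4384 g/cm^3


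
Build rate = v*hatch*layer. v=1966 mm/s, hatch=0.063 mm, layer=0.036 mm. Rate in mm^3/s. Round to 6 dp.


Rate = 1966 * 0.063 * 0.036 = 4.458888 mm^3/s


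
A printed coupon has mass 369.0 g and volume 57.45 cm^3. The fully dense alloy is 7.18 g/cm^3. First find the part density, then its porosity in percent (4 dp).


rho_part = 369.0 / 57.45 = 6.4229765 g/cm^3
Porosity = (1 - 6.4229765/7.18)*100 = 10.5435 %


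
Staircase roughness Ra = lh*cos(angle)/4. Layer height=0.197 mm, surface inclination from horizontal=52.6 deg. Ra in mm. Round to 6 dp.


Ra = 0.197 * cos(52.6) / 4 = 0.029913 mm
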